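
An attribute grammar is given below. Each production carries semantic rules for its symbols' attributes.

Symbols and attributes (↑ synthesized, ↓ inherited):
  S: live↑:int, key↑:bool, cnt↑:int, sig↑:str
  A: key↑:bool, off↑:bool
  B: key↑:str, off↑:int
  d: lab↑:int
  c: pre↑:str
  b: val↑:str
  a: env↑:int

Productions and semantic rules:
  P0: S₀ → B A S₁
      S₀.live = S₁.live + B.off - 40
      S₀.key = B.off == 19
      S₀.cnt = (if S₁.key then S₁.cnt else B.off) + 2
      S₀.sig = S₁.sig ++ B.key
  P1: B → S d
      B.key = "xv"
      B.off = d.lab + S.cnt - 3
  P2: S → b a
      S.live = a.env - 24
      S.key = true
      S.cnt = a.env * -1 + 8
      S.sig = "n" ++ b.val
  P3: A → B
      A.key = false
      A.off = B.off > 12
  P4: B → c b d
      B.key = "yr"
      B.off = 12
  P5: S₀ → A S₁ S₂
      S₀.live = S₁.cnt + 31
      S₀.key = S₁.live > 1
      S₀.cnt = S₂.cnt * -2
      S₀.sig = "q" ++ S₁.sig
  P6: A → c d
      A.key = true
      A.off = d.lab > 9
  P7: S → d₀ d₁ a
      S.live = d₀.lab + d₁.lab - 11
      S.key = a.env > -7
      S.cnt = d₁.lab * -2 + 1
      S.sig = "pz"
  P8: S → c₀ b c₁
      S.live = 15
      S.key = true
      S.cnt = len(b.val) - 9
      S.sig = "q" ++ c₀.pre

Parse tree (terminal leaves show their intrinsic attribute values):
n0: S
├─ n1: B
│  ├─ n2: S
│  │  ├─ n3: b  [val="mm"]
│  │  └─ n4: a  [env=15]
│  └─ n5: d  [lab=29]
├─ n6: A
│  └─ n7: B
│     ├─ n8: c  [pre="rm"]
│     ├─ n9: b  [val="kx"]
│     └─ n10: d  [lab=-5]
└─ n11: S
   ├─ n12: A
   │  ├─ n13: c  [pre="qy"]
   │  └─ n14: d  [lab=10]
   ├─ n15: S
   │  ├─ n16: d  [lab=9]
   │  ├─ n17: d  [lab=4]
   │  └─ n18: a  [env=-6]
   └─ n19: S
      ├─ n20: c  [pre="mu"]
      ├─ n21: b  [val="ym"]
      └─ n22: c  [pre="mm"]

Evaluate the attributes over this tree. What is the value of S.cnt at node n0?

16

1. n3.val = "mm"  [terminal]
2. n4.env = 15  [terminal]
3. n2.live = -9  [a.env - 24]
4. n2.key = true  [true]
5. n2.cnt = -7  [a.env * -1 + 8]
6. n2.sig = "nmm"  ["n" ++ b.val]
7. n5.lab = 29  [terminal]
8. n1.key = "xv"  ["xv"]
9. n1.off = 19  [d.lab + S.cnt - 3]
10. n8.pre = "rm"  [terminal]
11. n9.val = "kx"  [terminal]
12. n10.lab = -5  [terminal]
13. n7.key = "yr"  ["yr"]
14. n7.off = 12  [12]
15. n6.key = false  [false]
16. n6.off = false  [B.off > 12]
17. n13.pre = "qy"  [terminal]
18. n14.lab = 10  [terminal]
19. n12.key = true  [true]
20. n12.off = true  [d.lab > 9]
21. n16.lab = 9  [terminal]
22. n17.lab = 4  [terminal]
23. n18.env = -6  [terminal]
24. n15.live = 2  [d₀.lab + d₁.lab - 11]
25. n15.key = true  [a.env > -7]
26. n15.cnt = -7  [d₁.lab * -2 + 1]
27. n15.sig = "pz"  ["pz"]
28. n20.pre = "mu"  [terminal]
29. n21.val = "ym"  [terminal]
30. n22.pre = "mm"  [terminal]
31. n19.live = 15  [15]
32. n19.key = true  [true]
33. n19.cnt = -7  [len(b.val) - 9]
34. n19.sig = "qmu"  ["q" ++ c₀.pre]
35. n11.live = 24  [S₁.cnt + 31]
36. n11.key = true  [S₁.live > 1]
37. n11.cnt = 14  [S₂.cnt * -2]
38. n11.sig = "qpz"  ["q" ++ S₁.sig]
39. n0.live = 3  [S₁.live + B.off - 40]
40. n0.key = true  [B.off == 19]
41. n0.cnt = 16  [(if S₁.key then S₁.cnt else B.off) + 2]
42. n0.sig = "qpzxv"  [S₁.sig ++ B.key]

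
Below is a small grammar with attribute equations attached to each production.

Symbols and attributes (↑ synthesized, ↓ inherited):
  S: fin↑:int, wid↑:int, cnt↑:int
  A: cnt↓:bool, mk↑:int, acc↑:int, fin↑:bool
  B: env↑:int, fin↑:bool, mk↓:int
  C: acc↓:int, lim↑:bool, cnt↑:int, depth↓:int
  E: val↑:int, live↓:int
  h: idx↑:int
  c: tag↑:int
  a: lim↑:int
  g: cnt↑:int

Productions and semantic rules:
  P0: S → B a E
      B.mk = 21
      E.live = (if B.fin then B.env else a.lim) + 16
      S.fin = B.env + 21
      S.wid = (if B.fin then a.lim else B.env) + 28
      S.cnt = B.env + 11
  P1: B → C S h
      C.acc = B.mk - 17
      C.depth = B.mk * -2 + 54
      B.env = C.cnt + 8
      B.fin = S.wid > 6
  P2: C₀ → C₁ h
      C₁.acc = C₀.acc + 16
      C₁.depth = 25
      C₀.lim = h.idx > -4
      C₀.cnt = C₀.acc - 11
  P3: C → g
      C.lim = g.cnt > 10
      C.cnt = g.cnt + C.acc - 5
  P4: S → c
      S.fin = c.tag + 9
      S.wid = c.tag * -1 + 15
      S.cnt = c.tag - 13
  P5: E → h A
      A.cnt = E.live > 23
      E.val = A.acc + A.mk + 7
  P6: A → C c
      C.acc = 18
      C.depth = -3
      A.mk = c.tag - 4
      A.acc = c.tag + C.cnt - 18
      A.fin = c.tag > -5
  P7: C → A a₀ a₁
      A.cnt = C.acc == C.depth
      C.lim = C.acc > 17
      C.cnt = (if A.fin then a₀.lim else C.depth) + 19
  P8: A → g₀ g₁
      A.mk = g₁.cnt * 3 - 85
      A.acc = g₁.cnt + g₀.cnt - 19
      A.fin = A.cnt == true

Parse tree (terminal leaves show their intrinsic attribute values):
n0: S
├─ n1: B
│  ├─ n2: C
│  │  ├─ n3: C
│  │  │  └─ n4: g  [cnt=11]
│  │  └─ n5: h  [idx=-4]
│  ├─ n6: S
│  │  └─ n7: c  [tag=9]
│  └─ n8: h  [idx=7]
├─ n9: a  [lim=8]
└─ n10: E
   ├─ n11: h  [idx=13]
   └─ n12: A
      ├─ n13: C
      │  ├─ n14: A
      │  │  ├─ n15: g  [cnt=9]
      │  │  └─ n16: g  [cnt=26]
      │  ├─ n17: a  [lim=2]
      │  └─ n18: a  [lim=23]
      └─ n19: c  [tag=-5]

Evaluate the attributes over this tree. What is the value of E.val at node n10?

-9

1. n1.mk = 21  [21]
2. n2.acc = 4  [B.mk - 17]
3. n2.depth = 12  [B.mk * -2 + 54]
4. n3.acc = 20  [C₀.acc + 16]
5. n3.depth = 25  [25]
6. n4.cnt = 11  [terminal]
7. n3.lim = true  [g.cnt > 10]
8. n3.cnt = 26  [g.cnt + C.acc - 5]
9. n5.idx = -4  [terminal]
10. n2.lim = false  [h.idx > -4]
11. n2.cnt = -7  [C₀.acc - 11]
12. n7.tag = 9  [terminal]
13. n6.fin = 18  [c.tag + 9]
14. n6.wid = 6  [c.tag * -1 + 15]
15. n6.cnt = -4  [c.tag - 13]
16. n8.idx = 7  [terminal]
17. n1.env = 1  [C.cnt + 8]
18. n1.fin = false  [S.wid > 6]
19. n9.lim = 8  [terminal]
20. n10.live = 24  [(if B.fin then B.env else a.lim) + 16]
21. n11.idx = 13  [terminal]
22. n12.cnt = true  [E.live > 23]
23. n13.acc = 18  [18]
24. n13.depth = -3  [-3]
25. n14.cnt = false  [C.acc == C.depth]
26. n15.cnt = 9  [terminal]
27. n16.cnt = 26  [terminal]
28. n14.mk = -7  [g₁.cnt * 3 - 85]
29. n14.acc = 16  [g₁.cnt + g₀.cnt - 19]
30. n14.fin = false  [A.cnt == true]
31. n17.lim = 2  [terminal]
32. n18.lim = 23  [terminal]
33. n13.lim = true  [C.acc > 17]
34. n13.cnt = 16  [(if A.fin then a₀.lim else C.depth) + 19]
35. n19.tag = -5  [terminal]
36. n12.mk = -9  [c.tag - 4]
37. n12.acc = -7  [c.tag + C.cnt - 18]
38. n12.fin = false  [c.tag > -5]
39. n10.val = -9  [A.acc + A.mk + 7]
40. n0.fin = 22  [B.env + 21]
41. n0.wid = 29  [(if B.fin then a.lim else B.env) + 28]
42. n0.cnt = 12  [B.env + 11]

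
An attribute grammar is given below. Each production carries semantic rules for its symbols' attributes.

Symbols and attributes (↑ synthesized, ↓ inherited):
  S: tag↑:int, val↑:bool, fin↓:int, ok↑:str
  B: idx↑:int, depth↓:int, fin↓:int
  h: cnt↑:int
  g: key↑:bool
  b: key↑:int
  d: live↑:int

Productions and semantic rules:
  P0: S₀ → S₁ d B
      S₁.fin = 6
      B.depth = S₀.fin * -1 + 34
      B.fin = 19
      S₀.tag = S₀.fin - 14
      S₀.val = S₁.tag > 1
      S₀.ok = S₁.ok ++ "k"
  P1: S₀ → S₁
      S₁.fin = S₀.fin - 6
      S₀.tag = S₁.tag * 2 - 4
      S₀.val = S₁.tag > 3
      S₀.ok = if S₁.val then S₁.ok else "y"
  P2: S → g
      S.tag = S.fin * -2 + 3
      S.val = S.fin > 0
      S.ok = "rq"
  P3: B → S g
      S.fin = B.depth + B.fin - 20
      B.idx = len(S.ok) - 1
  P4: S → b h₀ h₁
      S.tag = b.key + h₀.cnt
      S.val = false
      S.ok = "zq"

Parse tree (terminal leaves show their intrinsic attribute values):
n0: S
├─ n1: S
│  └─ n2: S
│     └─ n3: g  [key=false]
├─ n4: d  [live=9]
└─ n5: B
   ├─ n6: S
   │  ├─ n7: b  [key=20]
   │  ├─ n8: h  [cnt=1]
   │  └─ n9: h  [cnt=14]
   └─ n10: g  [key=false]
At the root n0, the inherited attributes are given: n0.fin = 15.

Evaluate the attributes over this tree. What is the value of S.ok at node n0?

1. n0.fin = 15  [given at root]
2. n1.fin = 6  [6]
3. n2.fin = 0  [S₀.fin - 6]
4. n3.key = false  [terminal]
5. n2.tag = 3  [S.fin * -2 + 3]
6. n2.val = false  [S.fin > 0]
7. n2.ok = "rq"  ["rq"]
8. n1.tag = 2  [S₁.tag * 2 - 4]
9. n1.val = false  [S₁.tag > 3]
10. n1.ok = "y"  [if S₁.val then S₁.ok else "y"]
11. n4.live = 9  [terminal]
12. n5.depth = 19  [S₀.fin * -1 + 34]
13. n5.fin = 19  [19]
14. n6.fin = 18  [B.depth + B.fin - 20]
15. n7.key = 20  [terminal]
16. n8.cnt = 1  [terminal]
17. n9.cnt = 14  [terminal]
18. n6.tag = 21  [b.key + h₀.cnt]
19. n6.val = false  [false]
20. n6.ok = "zq"  ["zq"]
21. n10.key = false  [terminal]
22. n5.idx = 1  [len(S.ok) - 1]
23. n0.tag = 1  [S₀.fin - 14]
24. n0.val = true  [S₁.tag > 1]
25. n0.ok = "yk"  [S₁.ok ++ "k"]

"yk"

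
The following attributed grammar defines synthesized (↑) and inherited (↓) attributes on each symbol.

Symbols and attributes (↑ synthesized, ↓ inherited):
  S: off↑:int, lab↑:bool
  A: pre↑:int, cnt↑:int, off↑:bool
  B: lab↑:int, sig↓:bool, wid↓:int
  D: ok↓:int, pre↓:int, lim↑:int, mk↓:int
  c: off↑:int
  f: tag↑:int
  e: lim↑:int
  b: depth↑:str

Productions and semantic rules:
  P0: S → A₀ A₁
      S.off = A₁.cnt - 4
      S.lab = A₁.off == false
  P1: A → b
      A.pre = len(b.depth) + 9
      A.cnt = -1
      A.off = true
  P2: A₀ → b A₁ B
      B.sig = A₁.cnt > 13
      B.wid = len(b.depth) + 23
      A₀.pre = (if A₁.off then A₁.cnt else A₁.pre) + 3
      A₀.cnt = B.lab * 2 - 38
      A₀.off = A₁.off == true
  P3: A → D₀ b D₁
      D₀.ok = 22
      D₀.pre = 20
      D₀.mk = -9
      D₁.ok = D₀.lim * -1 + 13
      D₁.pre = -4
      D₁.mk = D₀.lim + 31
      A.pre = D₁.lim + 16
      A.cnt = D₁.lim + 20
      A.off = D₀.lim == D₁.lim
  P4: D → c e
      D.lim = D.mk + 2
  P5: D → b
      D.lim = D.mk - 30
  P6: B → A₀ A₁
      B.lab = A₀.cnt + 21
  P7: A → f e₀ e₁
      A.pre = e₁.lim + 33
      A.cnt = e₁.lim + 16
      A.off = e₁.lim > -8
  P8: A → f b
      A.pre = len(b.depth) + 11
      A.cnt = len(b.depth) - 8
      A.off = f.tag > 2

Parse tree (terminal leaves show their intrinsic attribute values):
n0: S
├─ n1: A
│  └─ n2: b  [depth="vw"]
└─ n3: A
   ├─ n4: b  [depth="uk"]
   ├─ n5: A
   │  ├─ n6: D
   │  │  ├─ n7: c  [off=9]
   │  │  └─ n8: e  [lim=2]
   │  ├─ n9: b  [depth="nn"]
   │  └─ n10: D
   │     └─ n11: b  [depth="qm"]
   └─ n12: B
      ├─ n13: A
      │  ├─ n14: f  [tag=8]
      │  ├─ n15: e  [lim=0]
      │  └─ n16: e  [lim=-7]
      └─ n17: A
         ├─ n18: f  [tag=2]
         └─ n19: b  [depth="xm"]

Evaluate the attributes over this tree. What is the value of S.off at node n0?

1. n2.depth = "vw"  [terminal]
2. n1.pre = 11  [len(b.depth) + 9]
3. n1.cnt = -1  [-1]
4. n1.off = true  [true]
5. n4.depth = "uk"  [terminal]
6. n6.ok = 22  [22]
7. n6.pre = 20  [20]
8. n6.mk = -9  [-9]
9. n7.off = 9  [terminal]
10. n8.lim = 2  [terminal]
11. n6.lim = -7  [D.mk + 2]
12. n9.depth = "nn"  [terminal]
13. n10.ok = 20  [D₀.lim * -1 + 13]
14. n10.pre = -4  [-4]
15. n10.mk = 24  [D₀.lim + 31]
16. n11.depth = "qm"  [terminal]
17. n10.lim = -6  [D.mk - 30]
18. n5.pre = 10  [D₁.lim + 16]
19. n5.cnt = 14  [D₁.lim + 20]
20. n5.off = false  [D₀.lim == D₁.lim]
21. n12.sig = true  [A₁.cnt > 13]
22. n12.wid = 25  [len(b.depth) + 23]
23. n14.tag = 8  [terminal]
24. n15.lim = 0  [terminal]
25. n16.lim = -7  [terminal]
26. n13.pre = 26  [e₁.lim + 33]
27. n13.cnt = 9  [e₁.lim + 16]
28. n13.off = true  [e₁.lim > -8]
29. n18.tag = 2  [terminal]
30. n19.depth = "xm"  [terminal]
31. n17.pre = 13  [len(b.depth) + 11]
32. n17.cnt = -6  [len(b.depth) - 8]
33. n17.off = false  [f.tag > 2]
34. n12.lab = 30  [A₀.cnt + 21]
35. n3.pre = 13  [(if A₁.off then A₁.cnt else A₁.pre) + 3]
36. n3.cnt = 22  [B.lab * 2 - 38]
37. n3.off = false  [A₁.off == true]
38. n0.off = 18  [A₁.cnt - 4]
39. n0.lab = true  [A₁.off == false]

18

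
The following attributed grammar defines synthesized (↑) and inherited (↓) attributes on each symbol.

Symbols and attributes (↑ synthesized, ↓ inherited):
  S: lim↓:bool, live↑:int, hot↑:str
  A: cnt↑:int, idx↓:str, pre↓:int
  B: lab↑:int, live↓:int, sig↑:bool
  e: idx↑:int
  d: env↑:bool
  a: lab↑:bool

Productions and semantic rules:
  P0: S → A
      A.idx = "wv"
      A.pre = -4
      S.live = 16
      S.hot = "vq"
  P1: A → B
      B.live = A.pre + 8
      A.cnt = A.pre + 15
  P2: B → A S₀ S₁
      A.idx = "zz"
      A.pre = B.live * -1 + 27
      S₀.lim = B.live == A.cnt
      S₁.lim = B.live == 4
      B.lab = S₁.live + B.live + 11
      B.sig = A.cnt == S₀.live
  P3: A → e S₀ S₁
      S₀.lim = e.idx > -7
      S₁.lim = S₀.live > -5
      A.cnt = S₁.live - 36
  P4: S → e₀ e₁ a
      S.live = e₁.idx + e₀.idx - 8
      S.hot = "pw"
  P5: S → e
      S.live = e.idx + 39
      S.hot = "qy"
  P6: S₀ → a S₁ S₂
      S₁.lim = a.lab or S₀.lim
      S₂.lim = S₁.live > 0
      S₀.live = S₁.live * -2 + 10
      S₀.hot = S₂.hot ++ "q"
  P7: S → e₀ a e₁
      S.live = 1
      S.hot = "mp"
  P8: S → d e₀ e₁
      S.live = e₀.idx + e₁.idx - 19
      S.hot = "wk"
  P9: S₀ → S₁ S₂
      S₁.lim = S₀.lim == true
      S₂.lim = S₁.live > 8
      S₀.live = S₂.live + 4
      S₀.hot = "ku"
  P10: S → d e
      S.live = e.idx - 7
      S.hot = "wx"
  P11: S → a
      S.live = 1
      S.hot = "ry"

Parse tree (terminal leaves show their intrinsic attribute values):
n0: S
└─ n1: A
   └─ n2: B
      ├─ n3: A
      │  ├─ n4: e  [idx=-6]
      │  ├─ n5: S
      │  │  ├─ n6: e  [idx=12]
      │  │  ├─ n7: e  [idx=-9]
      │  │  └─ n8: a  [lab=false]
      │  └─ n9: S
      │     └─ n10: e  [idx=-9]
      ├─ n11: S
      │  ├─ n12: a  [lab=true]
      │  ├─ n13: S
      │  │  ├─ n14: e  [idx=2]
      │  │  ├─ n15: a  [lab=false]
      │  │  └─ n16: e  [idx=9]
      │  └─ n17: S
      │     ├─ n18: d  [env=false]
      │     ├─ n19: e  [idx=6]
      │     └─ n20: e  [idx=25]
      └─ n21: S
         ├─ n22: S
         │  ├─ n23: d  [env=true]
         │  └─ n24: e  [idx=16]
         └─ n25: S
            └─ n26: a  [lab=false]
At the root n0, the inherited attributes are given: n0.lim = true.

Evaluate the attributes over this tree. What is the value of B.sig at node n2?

1. n0.lim = true  [given at root]
2. n1.idx = "wv"  ["wv"]
3. n1.pre = -4  [-4]
4. n2.live = 4  [A.pre + 8]
5. n3.idx = "zz"  ["zz"]
6. n3.pre = 23  [B.live * -1 + 27]
7. n4.idx = -6  [terminal]
8. n5.lim = true  [e.idx > -7]
9. n6.idx = 12  [terminal]
10. n7.idx = -9  [terminal]
11. n8.lab = false  [terminal]
12. n5.live = -5  [e₁.idx + e₀.idx - 8]
13. n5.hot = "pw"  ["pw"]
14. n9.lim = false  [S₀.live > -5]
15. n10.idx = -9  [terminal]
16. n9.live = 30  [e.idx + 39]
17. n9.hot = "qy"  ["qy"]
18. n3.cnt = -6  [S₁.live - 36]
19. n11.lim = false  [B.live == A.cnt]
20. n12.lab = true  [terminal]
21. n13.lim = true  [a.lab or S₀.lim]
22. n14.idx = 2  [terminal]
23. n15.lab = false  [terminal]
24. n16.idx = 9  [terminal]
25. n13.live = 1  [1]
26. n13.hot = "mp"  ["mp"]
27. n17.lim = true  [S₁.live > 0]
28. n18.env = false  [terminal]
29. n19.idx = 6  [terminal]
30. n20.idx = 25  [terminal]
31. n17.live = 12  [e₀.idx + e₁.idx - 19]
32. n17.hot = "wk"  ["wk"]
33. n11.live = 8  [S₁.live * -2 + 10]
34. n11.hot = "wkq"  [S₂.hot ++ "q"]
35. n21.lim = true  [B.live == 4]
36. n22.lim = true  [S₀.lim == true]
37. n23.env = true  [terminal]
38. n24.idx = 16  [terminal]
39. n22.live = 9  [e.idx - 7]
40. n22.hot = "wx"  ["wx"]
41. n25.lim = true  [S₁.live > 8]
42. n26.lab = false  [terminal]
43. n25.live = 1  [1]
44. n25.hot = "ry"  ["ry"]
45. n21.live = 5  [S₂.live + 4]
46. n21.hot = "ku"  ["ku"]
47. n2.lab = 20  [S₁.live + B.live + 11]
48. n2.sig = false  [A.cnt == S₀.live]
49. n1.cnt = 11  [A.pre + 15]
50. n0.live = 16  [16]
51. n0.hot = "vq"  ["vq"]

false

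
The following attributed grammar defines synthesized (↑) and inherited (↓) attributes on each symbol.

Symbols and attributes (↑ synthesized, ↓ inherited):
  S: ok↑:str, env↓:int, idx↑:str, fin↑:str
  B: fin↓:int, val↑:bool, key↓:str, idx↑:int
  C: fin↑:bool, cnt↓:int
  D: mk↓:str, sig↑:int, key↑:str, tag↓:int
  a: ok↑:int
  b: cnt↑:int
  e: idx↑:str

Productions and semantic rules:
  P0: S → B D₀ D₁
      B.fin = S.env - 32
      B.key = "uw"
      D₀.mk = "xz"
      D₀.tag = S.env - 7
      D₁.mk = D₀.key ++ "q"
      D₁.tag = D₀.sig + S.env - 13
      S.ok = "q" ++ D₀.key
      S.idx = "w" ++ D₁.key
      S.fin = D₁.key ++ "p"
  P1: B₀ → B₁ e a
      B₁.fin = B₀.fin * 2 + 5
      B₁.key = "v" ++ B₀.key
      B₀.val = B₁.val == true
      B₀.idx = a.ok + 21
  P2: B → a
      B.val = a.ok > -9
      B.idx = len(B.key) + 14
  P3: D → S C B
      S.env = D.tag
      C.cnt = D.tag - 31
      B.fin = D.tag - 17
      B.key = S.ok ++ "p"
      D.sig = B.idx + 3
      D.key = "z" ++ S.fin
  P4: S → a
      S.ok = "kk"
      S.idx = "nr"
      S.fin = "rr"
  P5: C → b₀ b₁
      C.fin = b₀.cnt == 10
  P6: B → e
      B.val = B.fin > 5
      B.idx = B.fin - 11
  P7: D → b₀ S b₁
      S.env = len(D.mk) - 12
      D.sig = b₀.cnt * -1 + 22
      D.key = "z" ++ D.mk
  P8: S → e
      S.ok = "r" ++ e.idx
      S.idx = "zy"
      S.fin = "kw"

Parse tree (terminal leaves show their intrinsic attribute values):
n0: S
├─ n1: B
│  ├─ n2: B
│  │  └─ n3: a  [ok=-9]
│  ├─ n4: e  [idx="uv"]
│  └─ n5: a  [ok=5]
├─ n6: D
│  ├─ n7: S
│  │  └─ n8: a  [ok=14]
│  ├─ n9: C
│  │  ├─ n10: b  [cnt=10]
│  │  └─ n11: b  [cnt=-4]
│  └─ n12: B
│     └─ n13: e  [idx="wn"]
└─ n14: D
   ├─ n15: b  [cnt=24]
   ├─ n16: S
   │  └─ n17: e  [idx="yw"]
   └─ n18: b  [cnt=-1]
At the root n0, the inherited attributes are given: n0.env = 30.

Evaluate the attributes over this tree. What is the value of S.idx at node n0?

"wzzrrq"

1. n0.env = 30  [given at root]
2. n1.fin = -2  [S.env - 32]
3. n1.key = "uw"  ["uw"]
4. n2.fin = 1  [B₀.fin * 2 + 5]
5. n2.key = "vuw"  ["v" ++ B₀.key]
6. n3.ok = -9  [terminal]
7. n2.val = false  [a.ok > -9]
8. n2.idx = 17  [len(B.key) + 14]
9. n4.idx = "uv"  [terminal]
10. n5.ok = 5  [terminal]
11. n1.val = false  [B₁.val == true]
12. n1.idx = 26  [a.ok + 21]
13. n6.mk = "xz"  ["xz"]
14. n6.tag = 23  [S.env - 7]
15. n7.env = 23  [D.tag]
16. n8.ok = 14  [terminal]
17. n7.ok = "kk"  ["kk"]
18. n7.idx = "nr"  ["nr"]
19. n7.fin = "rr"  ["rr"]
20. n9.cnt = -8  [D.tag - 31]
21. n10.cnt = 10  [terminal]
22. n11.cnt = -4  [terminal]
23. n9.fin = true  [b₀.cnt == 10]
24. n12.fin = 6  [D.tag - 17]
25. n12.key = "kkp"  [S.ok ++ "p"]
26. n13.idx = "wn"  [terminal]
27. n12.val = true  [B.fin > 5]
28. n12.idx = -5  [B.fin - 11]
29. n6.sig = -2  [B.idx + 3]
30. n6.key = "zrr"  ["z" ++ S.fin]
31. n14.mk = "zrrq"  [D₀.key ++ "q"]
32. n14.tag = 15  [D₀.sig + S.env - 13]
33. n15.cnt = 24  [terminal]
34. n16.env = -8  [len(D.mk) - 12]
35. n17.idx = "yw"  [terminal]
36. n16.ok = "ryw"  ["r" ++ e.idx]
37. n16.idx = "zy"  ["zy"]
38. n16.fin = "kw"  ["kw"]
39. n18.cnt = -1  [terminal]
40. n14.sig = -2  [b₀.cnt * -1 + 22]
41. n14.key = "zzrrq"  ["z" ++ D.mk]
42. n0.ok = "qzrr"  ["q" ++ D₀.key]
43. n0.idx = "wzzrrq"  ["w" ++ D₁.key]
44. n0.fin = "zzrrqp"  [D₁.key ++ "p"]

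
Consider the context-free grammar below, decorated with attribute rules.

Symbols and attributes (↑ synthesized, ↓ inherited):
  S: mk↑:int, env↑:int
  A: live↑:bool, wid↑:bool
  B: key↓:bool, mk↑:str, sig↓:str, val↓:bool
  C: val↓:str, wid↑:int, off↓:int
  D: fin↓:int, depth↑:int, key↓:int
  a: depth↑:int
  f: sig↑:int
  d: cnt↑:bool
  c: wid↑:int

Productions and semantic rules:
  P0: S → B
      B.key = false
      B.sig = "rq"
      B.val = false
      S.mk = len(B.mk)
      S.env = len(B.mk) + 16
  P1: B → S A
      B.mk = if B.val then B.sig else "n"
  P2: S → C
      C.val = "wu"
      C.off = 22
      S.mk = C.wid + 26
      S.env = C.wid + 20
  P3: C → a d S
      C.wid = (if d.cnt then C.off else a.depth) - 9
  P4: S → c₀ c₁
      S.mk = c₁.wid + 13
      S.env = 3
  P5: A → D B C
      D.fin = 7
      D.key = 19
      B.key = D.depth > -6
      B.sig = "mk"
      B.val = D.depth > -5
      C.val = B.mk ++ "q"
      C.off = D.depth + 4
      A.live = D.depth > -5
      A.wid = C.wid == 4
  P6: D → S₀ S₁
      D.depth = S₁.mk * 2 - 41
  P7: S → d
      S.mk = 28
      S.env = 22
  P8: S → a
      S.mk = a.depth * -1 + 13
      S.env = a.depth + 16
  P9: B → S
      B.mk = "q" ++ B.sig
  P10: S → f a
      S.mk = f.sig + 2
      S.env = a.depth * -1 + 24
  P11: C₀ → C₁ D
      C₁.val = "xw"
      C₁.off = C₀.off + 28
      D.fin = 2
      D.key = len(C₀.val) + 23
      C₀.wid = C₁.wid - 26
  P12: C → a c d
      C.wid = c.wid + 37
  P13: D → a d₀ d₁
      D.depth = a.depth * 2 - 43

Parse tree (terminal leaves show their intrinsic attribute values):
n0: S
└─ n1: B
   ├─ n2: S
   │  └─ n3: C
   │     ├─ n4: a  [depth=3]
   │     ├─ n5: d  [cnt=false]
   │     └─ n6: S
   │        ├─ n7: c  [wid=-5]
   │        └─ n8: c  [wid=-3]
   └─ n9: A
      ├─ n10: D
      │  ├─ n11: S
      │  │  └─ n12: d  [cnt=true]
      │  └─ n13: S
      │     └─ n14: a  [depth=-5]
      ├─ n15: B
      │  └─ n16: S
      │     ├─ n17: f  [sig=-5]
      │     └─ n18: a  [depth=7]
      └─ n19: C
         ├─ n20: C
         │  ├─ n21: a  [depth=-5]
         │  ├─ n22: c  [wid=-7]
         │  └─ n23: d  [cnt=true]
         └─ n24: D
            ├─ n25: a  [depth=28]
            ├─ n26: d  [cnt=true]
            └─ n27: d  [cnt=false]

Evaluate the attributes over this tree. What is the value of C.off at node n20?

1. n1.key = false  [false]
2. n1.sig = "rq"  ["rq"]
3. n1.val = false  [false]
4. n3.val = "wu"  ["wu"]
5. n3.off = 22  [22]
6. n4.depth = 3  [terminal]
7. n5.cnt = false  [terminal]
8. n7.wid = -5  [terminal]
9. n8.wid = -3  [terminal]
10. n6.mk = 10  [c₁.wid + 13]
11. n6.env = 3  [3]
12. n3.wid = -6  [(if d.cnt then C.off else a.depth) - 9]
13. n2.mk = 20  [C.wid + 26]
14. n2.env = 14  [C.wid + 20]
15. n10.fin = 7  [7]
16. n10.key = 19  [19]
17. n12.cnt = true  [terminal]
18. n11.mk = 28  [28]
19. n11.env = 22  [22]
20. n14.depth = -5  [terminal]
21. n13.mk = 18  [a.depth * -1 + 13]
22. n13.env = 11  [a.depth + 16]
23. n10.depth = -5  [S₁.mk * 2 - 41]
24. n15.key = true  [D.depth > -6]
25. n15.sig = "mk"  ["mk"]
26. n15.val = false  [D.depth > -5]
27. n17.sig = -5  [terminal]
28. n18.depth = 7  [terminal]
29. n16.mk = -3  [f.sig + 2]
30. n16.env = 17  [a.depth * -1 + 24]
31. n15.mk = "qmk"  ["q" ++ B.sig]
32. n19.val = "qmkq"  [B.mk ++ "q"]
33. n19.off = -1  [D.depth + 4]
34. n20.val = "xw"  ["xw"]
35. n20.off = 27  [C₀.off + 28]
36. n21.depth = -5  [terminal]
37. n22.wid = -7  [terminal]
38. n23.cnt = true  [terminal]
39. n20.wid = 30  [c.wid + 37]
40. n24.fin = 2  [2]
41. n24.key = 27  [len(C₀.val) + 23]
42. n25.depth = 28  [terminal]
43. n26.cnt = true  [terminal]
44. n27.cnt = false  [terminal]
45. n24.depth = 13  [a.depth * 2 - 43]
46. n19.wid = 4  [C₁.wid - 26]
47. n9.live = false  [D.depth > -5]
48. n9.wid = true  [C.wid == 4]
49. n1.mk = "n"  [if B.val then B.sig else "n"]
50. n0.mk = 1  [len(B.mk)]
51. n0.env = 17  [len(B.mk) + 16]

27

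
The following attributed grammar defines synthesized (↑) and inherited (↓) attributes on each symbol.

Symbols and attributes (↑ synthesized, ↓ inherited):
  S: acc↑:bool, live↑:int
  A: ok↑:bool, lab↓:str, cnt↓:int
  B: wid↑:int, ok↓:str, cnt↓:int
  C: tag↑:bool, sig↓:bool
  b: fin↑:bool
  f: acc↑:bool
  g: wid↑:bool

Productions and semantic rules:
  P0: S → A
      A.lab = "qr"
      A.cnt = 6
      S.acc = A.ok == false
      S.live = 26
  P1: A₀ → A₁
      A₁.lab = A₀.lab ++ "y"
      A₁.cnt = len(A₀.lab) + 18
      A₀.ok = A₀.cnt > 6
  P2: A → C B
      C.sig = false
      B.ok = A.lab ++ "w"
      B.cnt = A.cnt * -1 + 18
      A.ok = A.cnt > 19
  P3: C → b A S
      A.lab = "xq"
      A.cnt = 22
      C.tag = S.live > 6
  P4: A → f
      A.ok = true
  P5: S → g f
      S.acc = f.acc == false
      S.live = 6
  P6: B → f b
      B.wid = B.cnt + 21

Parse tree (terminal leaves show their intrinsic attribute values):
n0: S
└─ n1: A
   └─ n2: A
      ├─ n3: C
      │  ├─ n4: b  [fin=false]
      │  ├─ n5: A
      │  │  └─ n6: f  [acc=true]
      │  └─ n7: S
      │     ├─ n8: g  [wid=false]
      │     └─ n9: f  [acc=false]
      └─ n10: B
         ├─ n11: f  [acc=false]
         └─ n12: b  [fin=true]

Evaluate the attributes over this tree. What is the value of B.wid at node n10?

1. n1.lab = "qr"  ["qr"]
2. n1.cnt = 6  [6]
3. n2.lab = "qry"  [A₀.lab ++ "y"]
4. n2.cnt = 20  [len(A₀.lab) + 18]
5. n3.sig = false  [false]
6. n4.fin = false  [terminal]
7. n5.lab = "xq"  ["xq"]
8. n5.cnt = 22  [22]
9. n6.acc = true  [terminal]
10. n5.ok = true  [true]
11. n8.wid = false  [terminal]
12. n9.acc = false  [terminal]
13. n7.acc = true  [f.acc == false]
14. n7.live = 6  [6]
15. n3.tag = false  [S.live > 6]
16. n10.ok = "qryw"  [A.lab ++ "w"]
17. n10.cnt = -2  [A.cnt * -1 + 18]
18. n11.acc = false  [terminal]
19. n12.fin = true  [terminal]
20. n10.wid = 19  [B.cnt + 21]
21. n2.ok = true  [A.cnt > 19]
22. n1.ok = false  [A₀.cnt > 6]
23. n0.acc = true  [A.ok == false]
24. n0.live = 26  [26]

19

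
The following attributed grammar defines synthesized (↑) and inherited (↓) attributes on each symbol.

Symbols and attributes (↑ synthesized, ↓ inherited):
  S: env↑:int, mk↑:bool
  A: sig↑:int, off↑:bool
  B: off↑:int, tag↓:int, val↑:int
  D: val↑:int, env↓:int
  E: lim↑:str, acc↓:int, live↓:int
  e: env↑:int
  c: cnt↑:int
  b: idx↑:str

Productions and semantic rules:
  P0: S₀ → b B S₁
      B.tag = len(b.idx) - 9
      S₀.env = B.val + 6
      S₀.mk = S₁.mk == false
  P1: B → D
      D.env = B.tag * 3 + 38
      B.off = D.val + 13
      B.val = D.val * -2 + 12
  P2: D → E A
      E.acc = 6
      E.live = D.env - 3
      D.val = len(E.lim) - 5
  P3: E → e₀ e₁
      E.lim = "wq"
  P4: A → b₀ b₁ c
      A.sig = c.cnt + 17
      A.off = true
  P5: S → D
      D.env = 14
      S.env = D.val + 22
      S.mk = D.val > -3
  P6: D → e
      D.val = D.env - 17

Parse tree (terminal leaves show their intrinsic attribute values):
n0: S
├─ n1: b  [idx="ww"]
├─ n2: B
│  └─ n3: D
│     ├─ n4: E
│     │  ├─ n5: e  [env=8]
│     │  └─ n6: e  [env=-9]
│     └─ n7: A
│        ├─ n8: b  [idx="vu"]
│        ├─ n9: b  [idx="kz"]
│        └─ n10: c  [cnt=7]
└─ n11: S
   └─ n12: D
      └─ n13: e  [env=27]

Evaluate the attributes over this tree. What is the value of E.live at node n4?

14

1. n1.idx = "ww"  [terminal]
2. n2.tag = -7  [len(b.idx) - 9]
3. n3.env = 17  [B.tag * 3 + 38]
4. n4.acc = 6  [6]
5. n4.live = 14  [D.env - 3]
6. n5.env = 8  [terminal]
7. n6.env = -9  [terminal]
8. n4.lim = "wq"  ["wq"]
9. n8.idx = "vu"  [terminal]
10. n9.idx = "kz"  [terminal]
11. n10.cnt = 7  [terminal]
12. n7.sig = 24  [c.cnt + 17]
13. n7.off = true  [true]
14. n3.val = -3  [len(E.lim) - 5]
15. n2.off = 10  [D.val + 13]
16. n2.val = 18  [D.val * -2 + 12]
17. n12.env = 14  [14]
18. n13.env = 27  [terminal]
19. n12.val = -3  [D.env - 17]
20. n11.env = 19  [D.val + 22]
21. n11.mk = false  [D.val > -3]
22. n0.env = 24  [B.val + 6]
23. n0.mk = true  [S₁.mk == false]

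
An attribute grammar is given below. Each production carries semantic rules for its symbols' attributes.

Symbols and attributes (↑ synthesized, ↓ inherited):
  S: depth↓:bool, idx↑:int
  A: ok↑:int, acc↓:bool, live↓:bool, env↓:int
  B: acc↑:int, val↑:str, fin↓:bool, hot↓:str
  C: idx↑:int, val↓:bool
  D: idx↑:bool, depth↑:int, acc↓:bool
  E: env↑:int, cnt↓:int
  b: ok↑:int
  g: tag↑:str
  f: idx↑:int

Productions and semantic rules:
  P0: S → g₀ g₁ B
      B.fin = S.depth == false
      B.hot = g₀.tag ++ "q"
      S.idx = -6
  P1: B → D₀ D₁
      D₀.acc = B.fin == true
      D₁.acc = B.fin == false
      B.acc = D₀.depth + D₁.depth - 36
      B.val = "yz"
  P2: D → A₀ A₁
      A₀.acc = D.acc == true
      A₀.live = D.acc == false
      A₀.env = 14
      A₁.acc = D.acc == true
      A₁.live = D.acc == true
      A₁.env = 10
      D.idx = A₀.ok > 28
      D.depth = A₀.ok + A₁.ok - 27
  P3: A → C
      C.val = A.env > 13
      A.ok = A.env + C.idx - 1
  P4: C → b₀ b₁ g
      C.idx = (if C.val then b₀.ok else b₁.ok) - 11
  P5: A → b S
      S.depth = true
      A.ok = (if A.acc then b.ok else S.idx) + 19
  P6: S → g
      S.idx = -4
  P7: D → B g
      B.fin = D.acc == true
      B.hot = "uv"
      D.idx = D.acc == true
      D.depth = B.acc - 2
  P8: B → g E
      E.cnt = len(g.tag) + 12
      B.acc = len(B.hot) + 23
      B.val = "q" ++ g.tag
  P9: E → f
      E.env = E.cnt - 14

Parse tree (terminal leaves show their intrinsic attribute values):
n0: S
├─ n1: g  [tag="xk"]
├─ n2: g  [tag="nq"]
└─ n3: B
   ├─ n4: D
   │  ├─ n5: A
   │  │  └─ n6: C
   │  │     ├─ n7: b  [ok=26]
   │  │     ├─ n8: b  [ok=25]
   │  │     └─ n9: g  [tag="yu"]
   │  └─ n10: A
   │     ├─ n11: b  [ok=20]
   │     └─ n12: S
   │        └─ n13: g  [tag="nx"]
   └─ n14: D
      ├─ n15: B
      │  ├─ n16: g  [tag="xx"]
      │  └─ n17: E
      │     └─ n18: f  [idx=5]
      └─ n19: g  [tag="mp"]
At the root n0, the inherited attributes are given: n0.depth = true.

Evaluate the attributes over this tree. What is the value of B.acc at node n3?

1. n0.depth = true  [given at root]
2. n1.tag = "xk"  [terminal]
3. n2.tag = "nq"  [terminal]
4. n3.fin = false  [S.depth == false]
5. n3.hot = "xkq"  [g₀.tag ++ "q"]
6. n4.acc = false  [B.fin == true]
7. n5.acc = false  [D.acc == true]
8. n5.live = true  [D.acc == false]
9. n5.env = 14  [14]
10. n6.val = true  [A.env > 13]
11. n7.ok = 26  [terminal]
12. n8.ok = 25  [terminal]
13. n9.tag = "yu"  [terminal]
14. n6.idx = 15  [(if C.val then b₀.ok else b₁.ok) - 11]
15. n5.ok = 28  [A.env + C.idx - 1]
16. n10.acc = false  [D.acc == true]
17. n10.live = false  [D.acc == true]
18. n10.env = 10  [10]
19. n11.ok = 20  [terminal]
20. n12.depth = true  [true]
21. n13.tag = "nx"  [terminal]
22. n12.idx = -4  [-4]
23. n10.ok = 15  [(if A.acc then b.ok else S.idx) + 19]
24. n4.idx = false  [A₀.ok > 28]
25. n4.depth = 16  [A₀.ok + A₁.ok - 27]
26. n14.acc = true  [B.fin == false]
27. n15.fin = true  [D.acc == true]
28. n15.hot = "uv"  ["uv"]
29. n16.tag = "xx"  [terminal]
30. n17.cnt = 14  [len(g.tag) + 12]
31. n18.idx = 5  [terminal]
32. n17.env = 0  [E.cnt - 14]
33. n15.acc = 25  [len(B.hot) + 23]
34. n15.val = "qxx"  ["q" ++ g.tag]
35. n19.tag = "mp"  [terminal]
36. n14.idx = true  [D.acc == true]
37. n14.depth = 23  [B.acc - 2]
38. n3.acc = 3  [D₀.depth + D₁.depth - 36]
39. n3.val = "yz"  ["yz"]
40. n0.idx = -6  [-6]

3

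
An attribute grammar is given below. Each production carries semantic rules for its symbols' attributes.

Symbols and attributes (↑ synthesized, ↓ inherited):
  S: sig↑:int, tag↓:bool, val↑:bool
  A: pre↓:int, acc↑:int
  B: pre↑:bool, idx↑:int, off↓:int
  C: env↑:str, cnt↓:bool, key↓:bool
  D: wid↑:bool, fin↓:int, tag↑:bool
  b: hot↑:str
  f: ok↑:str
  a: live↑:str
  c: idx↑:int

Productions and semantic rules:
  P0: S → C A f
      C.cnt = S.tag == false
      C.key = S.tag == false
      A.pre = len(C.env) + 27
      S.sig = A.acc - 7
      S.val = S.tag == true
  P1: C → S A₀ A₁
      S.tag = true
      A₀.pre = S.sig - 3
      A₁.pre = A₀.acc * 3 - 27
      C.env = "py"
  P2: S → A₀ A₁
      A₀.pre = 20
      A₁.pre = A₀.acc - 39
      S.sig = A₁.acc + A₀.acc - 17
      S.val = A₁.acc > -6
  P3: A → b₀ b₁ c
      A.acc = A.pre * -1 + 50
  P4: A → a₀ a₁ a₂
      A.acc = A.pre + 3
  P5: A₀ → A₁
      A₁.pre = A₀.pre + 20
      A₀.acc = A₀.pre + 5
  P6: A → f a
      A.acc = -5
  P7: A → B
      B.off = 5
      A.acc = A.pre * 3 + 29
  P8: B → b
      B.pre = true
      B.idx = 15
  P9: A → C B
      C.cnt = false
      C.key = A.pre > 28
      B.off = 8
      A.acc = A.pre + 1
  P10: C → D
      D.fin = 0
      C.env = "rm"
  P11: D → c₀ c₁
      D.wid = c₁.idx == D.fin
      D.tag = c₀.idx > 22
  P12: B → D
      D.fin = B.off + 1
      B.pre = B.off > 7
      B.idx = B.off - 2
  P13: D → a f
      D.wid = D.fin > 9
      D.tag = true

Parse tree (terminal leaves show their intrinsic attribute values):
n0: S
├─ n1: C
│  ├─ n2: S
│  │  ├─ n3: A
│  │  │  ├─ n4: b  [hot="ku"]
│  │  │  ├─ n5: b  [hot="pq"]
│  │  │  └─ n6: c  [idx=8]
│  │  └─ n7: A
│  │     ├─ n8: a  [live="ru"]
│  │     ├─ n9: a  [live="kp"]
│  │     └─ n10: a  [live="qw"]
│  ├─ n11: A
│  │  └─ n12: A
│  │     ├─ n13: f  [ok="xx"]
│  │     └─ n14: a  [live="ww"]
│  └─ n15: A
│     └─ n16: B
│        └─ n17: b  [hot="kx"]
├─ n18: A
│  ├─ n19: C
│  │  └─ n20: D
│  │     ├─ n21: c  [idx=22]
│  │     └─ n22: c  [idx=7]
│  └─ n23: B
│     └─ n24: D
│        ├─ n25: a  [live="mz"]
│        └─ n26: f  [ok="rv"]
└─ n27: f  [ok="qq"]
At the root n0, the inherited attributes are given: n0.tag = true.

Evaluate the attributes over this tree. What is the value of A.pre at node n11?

1. n0.tag = true  [given at root]
2. n1.cnt = false  [S.tag == false]
3. n1.key = false  [S.tag == false]
4. n2.tag = true  [true]
5. n3.pre = 20  [20]
6. n4.hot = "ku"  [terminal]
7. n5.hot = "pq"  [terminal]
8. n6.idx = 8  [terminal]
9. n3.acc = 30  [A.pre * -1 + 50]
10. n7.pre = -9  [A₀.acc - 39]
11. n8.live = "ru"  [terminal]
12. n9.live = "kp"  [terminal]
13. n10.live = "qw"  [terminal]
14. n7.acc = -6  [A.pre + 3]
15. n2.sig = 7  [A₁.acc + A₀.acc - 17]
16. n2.val = false  [A₁.acc > -6]
17. n11.pre = 4  [S.sig - 3]
18. n12.pre = 24  [A₀.pre + 20]
19. n13.ok = "xx"  [terminal]
20. n14.live = "ww"  [terminal]
21. n12.acc = -5  [-5]
22. n11.acc = 9  [A₀.pre + 5]
23. n15.pre = 0  [A₀.acc * 3 - 27]
24. n16.off = 5  [5]
25. n17.hot = "kx"  [terminal]
26. n16.pre = true  [true]
27. n16.idx = 15  [15]
28. n15.acc = 29  [A.pre * 3 + 29]
29. n1.env = "py"  ["py"]
30. n18.pre = 29  [len(C.env) + 27]
31. n19.cnt = false  [false]
32. n19.key = true  [A.pre > 28]
33. n20.fin = 0  [0]
34. n21.idx = 22  [terminal]
35. n22.idx = 7  [terminal]
36. n20.wid = false  [c₁.idx == D.fin]
37. n20.tag = false  [c₀.idx > 22]
38. n19.env = "rm"  ["rm"]
39. n23.off = 8  [8]
40. n24.fin = 9  [B.off + 1]
41. n25.live = "mz"  [terminal]
42. n26.ok = "rv"  [terminal]
43. n24.wid = false  [D.fin > 9]
44. n24.tag = true  [true]
45. n23.pre = true  [B.off > 7]
46. n23.idx = 6  [B.off - 2]
47. n18.acc = 30  [A.pre + 1]
48. n27.ok = "qq"  [terminal]
49. n0.sig = 23  [A.acc - 7]
50. n0.val = true  [S.tag == true]

4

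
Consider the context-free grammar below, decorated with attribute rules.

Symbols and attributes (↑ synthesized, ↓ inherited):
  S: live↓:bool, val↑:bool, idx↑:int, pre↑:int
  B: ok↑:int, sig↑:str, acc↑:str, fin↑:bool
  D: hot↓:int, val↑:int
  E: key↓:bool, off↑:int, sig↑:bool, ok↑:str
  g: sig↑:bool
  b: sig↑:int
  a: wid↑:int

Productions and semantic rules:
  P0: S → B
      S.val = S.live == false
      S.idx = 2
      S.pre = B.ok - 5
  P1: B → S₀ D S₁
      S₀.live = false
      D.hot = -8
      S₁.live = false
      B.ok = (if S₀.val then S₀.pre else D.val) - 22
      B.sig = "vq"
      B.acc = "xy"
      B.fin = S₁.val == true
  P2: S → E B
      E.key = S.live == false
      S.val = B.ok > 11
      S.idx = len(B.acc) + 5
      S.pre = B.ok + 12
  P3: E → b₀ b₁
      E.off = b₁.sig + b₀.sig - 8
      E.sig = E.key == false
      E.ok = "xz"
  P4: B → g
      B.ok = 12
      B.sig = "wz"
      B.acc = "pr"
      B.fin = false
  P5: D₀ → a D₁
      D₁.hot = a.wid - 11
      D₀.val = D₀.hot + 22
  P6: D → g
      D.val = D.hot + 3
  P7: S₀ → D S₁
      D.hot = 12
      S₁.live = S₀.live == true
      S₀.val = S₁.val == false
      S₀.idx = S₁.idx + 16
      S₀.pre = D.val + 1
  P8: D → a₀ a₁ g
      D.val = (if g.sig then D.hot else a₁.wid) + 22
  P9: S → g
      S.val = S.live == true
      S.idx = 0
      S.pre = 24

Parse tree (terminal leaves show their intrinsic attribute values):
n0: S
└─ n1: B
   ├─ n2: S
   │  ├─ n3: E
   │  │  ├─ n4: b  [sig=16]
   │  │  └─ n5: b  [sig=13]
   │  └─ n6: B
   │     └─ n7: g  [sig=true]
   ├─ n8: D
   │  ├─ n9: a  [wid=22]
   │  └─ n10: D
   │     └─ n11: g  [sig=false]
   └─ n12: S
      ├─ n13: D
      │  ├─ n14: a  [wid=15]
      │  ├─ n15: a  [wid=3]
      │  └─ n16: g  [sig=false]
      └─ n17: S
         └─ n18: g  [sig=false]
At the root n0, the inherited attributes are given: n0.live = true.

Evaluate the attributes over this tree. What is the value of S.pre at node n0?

-3

1. n0.live = true  [given at root]
2. n2.live = false  [false]
3. n3.key = true  [S.live == false]
4. n4.sig = 16  [terminal]
5. n5.sig = 13  [terminal]
6. n3.off = 21  [b₁.sig + b₀.sig - 8]
7. n3.sig = false  [E.key == false]
8. n3.ok = "xz"  ["xz"]
9. n7.sig = true  [terminal]
10. n6.ok = 12  [12]
11. n6.sig = "wz"  ["wz"]
12. n6.acc = "pr"  ["pr"]
13. n6.fin = false  [false]
14. n2.val = true  [B.ok > 11]
15. n2.idx = 7  [len(B.acc) + 5]
16. n2.pre = 24  [B.ok + 12]
17. n8.hot = -8  [-8]
18. n9.wid = 22  [terminal]
19. n10.hot = 11  [a.wid - 11]
20. n11.sig = false  [terminal]
21. n10.val = 14  [D.hot + 3]
22. n8.val = 14  [D₀.hot + 22]
23. n12.live = false  [false]
24. n13.hot = 12  [12]
25. n14.wid = 15  [terminal]
26. n15.wid = 3  [terminal]
27. n16.sig = false  [terminal]
28. n13.val = 25  [(if g.sig then D.hot else a₁.wid) + 22]
29. n17.live = false  [S₀.live == true]
30. n18.sig = false  [terminal]
31. n17.val = false  [S.live == true]
32. n17.idx = 0  [0]
33. n17.pre = 24  [24]
34. n12.val = true  [S₁.val == false]
35. n12.idx = 16  [S₁.idx + 16]
36. n12.pre = 26  [D.val + 1]
37. n1.ok = 2  [(if S₀.val then S₀.pre else D.val) - 22]
38. n1.sig = "vq"  ["vq"]
39. n1.acc = "xy"  ["xy"]
40. n1.fin = true  [S₁.val == true]
41. n0.val = false  [S.live == false]
42. n0.idx = 2  [2]
43. n0.pre = -3  [B.ok - 5]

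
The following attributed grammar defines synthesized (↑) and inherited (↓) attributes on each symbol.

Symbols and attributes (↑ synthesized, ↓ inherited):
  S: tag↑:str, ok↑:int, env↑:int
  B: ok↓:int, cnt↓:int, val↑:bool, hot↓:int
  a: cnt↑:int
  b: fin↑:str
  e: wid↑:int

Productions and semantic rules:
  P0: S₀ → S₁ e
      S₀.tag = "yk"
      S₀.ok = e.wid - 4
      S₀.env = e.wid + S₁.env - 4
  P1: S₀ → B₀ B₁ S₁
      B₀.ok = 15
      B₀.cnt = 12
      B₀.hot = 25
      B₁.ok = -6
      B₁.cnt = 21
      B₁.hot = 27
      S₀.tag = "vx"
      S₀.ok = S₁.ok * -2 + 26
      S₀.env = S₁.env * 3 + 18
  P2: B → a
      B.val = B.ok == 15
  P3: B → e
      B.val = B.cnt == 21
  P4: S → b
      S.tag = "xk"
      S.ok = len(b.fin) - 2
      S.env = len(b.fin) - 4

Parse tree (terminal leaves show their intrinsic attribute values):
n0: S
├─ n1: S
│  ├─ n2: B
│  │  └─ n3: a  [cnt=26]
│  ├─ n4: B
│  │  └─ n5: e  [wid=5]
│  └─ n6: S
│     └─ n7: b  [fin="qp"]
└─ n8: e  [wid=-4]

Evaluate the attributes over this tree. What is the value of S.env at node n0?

4

1. n2.ok = 15  [15]
2. n2.cnt = 12  [12]
3. n2.hot = 25  [25]
4. n3.cnt = 26  [terminal]
5. n2.val = true  [B.ok == 15]
6. n4.ok = -6  [-6]
7. n4.cnt = 21  [21]
8. n4.hot = 27  [27]
9. n5.wid = 5  [terminal]
10. n4.val = true  [B.cnt == 21]
11. n7.fin = "qp"  [terminal]
12. n6.tag = "xk"  ["xk"]
13. n6.ok = 0  [len(b.fin) - 2]
14. n6.env = -2  [len(b.fin) - 4]
15. n1.tag = "vx"  ["vx"]
16. n1.ok = 26  [S₁.ok * -2 + 26]
17. n1.env = 12  [S₁.env * 3 + 18]
18. n8.wid = -4  [terminal]
19. n0.tag = "yk"  ["yk"]
20. n0.ok = -8  [e.wid - 4]
21. n0.env = 4  [e.wid + S₁.env - 4]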